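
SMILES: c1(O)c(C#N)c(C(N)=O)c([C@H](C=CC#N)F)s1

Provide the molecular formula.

C10H6FN3O2S

Heavy atoms from the SMILES: 10 C, 1 F, 3 N, 2 O, 1 S.
Implicit hydrogens by atom environment:
  4 × C (aromatic): no H
  3 × C: 1 H each → 3
  3 × C: no H
  2 × N: no H
  1 × F: no H
  1 × N: 2 H
  1 × O: 1 H
  1 × O: no H
  1 × S (aromatic): no H
  Total hydrogens = 6.
Molecular formula: C10H6FN3O2S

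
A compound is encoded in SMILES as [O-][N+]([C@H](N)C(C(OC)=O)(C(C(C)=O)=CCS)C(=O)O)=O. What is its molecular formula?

Heavy atoms from the SMILES: 10 C, 2 N, 7 O, 1 S.
Implicit hydrogens by atom environment:
  5 × C: no H
  5 × O: no H
  2 × C: 3 H each → 6
  2 × C: 1 H each → 2
  1 × C: 2 H
  1 × N: 2 H
  1 × N (charge +1): no H
  1 × O: 1 H
  1 × O (charge -1): no H
  1 × S: 1 H
  Total hydrogens = 14.
Molecular formula: C10H14N2O7S

C10H14N2O7S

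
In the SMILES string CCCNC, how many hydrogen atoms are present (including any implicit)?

Hydrogens are implicit in SMILES; fill each atom to its normal valence:
  2 × C: 3 H each → 6
  2 × C: 2 H each → 4
  1 × N: 1 H
  Total hydrogens = 11.

11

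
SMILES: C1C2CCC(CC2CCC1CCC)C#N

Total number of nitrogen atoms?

1

The symbol for nitrogen appears 1 time in the SMILES.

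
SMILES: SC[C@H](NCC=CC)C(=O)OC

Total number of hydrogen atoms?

Hydrogens are implicit in SMILES; fill each atom to its normal valence:
  3 × C: 1 H each → 3
  2 × C: 3 H each → 6
  2 × C: 2 H each → 4
  2 × O: no H
  1 × C: no H
  1 × N: 1 H
  1 × S: 1 H
  Total hydrogens = 15.

15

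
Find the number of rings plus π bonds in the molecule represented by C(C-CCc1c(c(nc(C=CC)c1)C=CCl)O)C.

6

Molecular formula from the SMILES: C15H20ClNO.
DoU = (2C + 2 + N − H − X)/2 = (2·15 + 2 + 1 − 20 − 1)/2 = 12/2 = 6.
(Structurally: 1 ring(s) + 5 π bond(s) = 6.)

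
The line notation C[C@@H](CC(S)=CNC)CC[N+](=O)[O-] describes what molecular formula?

Heavy atoms from the SMILES: 8 C, 2 N, 2 O, 1 S.
Implicit hydrogens by atom environment:
  3 × C: 2 H each → 6
  2 × C: 3 H each → 6
  2 × C: 1 H each → 2
  1 × C: no H
  1 × N: 1 H
  1 × N (charge +1): no H
  1 × O: no H
  1 × O (charge -1): no H
  1 × S: 1 H
  Total hydrogens = 16.
Molecular formula: C8H16N2O2S

C8H16N2O2S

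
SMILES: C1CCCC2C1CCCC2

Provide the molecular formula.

Heavy atoms from the SMILES: 10 C.
Implicit hydrogens by atom environment:
  8 × C: 2 H each → 16
  2 × C: 1 H each → 2
  Total hydrogens = 18.
Molecular formula: C10H18

C10H18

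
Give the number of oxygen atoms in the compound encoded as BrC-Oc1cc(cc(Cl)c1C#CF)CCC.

The symbol for oxygen appears 1 time in the SMILES.

1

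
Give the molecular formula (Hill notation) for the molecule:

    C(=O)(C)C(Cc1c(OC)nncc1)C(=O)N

Heavy atoms from the SMILES: 10 C, 3 N, 3 O.
Implicit hydrogens by atom environment:
  3 × O: no H
  2 × C: 3 H each → 6
  2 × C (aromatic): 1 H each → 2
  2 × C (aromatic): no H
  2 × C: no H
  2 × N (aromatic): no H
  1 × C: 2 H
  1 × C: 1 H
  1 × N: 2 H
  Total hydrogens = 13.
Molecular formula: C10H13N3O3

C10H13N3O3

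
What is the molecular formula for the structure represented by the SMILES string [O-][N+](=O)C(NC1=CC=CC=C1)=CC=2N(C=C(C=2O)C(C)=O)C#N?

Heavy atoms from the SMILES: 15 C, 4 N, 4 O.
Implicit hydrogens by atom environment:
  6 × C (aromatic): 1 H each → 6
  4 × C (aromatic): no H
  3 × C: no H
  2 × O: no H
  1 × C: 3 H
  1 × C: 1 H
  1 × N: 1 H
  1 × N (aromatic): no H
  1 × N: no H
  1 × N (charge +1): no H
  1 × O: 1 H
  1 × O (charge -1): no H
  Total hydrogens = 12.
Molecular formula: C15H12N4O4

C15H12N4O4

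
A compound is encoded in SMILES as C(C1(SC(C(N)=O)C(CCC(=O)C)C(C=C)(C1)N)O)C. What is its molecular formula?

Heavy atoms from the SMILES: 14 C, 2 N, 3 O, 1 S.
Implicit hydrogens by atom environment:
  5 × C: 2 H each → 10
  4 × C: no H
  3 × C: 1 H each → 3
  2 × C: 3 H each → 6
  2 × N: 2 H each → 4
  2 × O: no H
  1 × O: 1 H
  1 × S: no H
  Total hydrogens = 24.
Molecular formula: C14H24N2O3S

C14H24N2O3S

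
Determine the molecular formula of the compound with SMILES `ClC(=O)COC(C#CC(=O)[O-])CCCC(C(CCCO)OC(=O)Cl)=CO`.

C16H19Cl2O8-

Heavy atoms from the SMILES: 16 C, 2 Cl, 8 O.
Implicit hydrogens by atom environment:
  7 × C: 2 H each → 14
  6 × C: no H
  5 × O: no H
  3 × C: 1 H each → 3
  2 × Cl: no H
  2 × O: 1 H each → 2
  1 × O (charge -1): no H
  Total hydrogens = 19.
Net charge -1.
Molecular formula: C16H19Cl2O8-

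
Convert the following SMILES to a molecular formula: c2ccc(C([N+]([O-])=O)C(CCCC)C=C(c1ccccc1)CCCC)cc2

Heavy atoms from the SMILES: 24 C, 1 N, 2 O.
Implicit hydrogens by atom environment:
  10 × C (aromatic): 1 H each → 10
  6 × C: 2 H each → 12
  3 × C: 1 H each → 3
  2 × C: 3 H each → 6
  2 × C (aromatic): no H
  1 × C: no H
  1 × N (charge +1): no H
  1 × O: no H
  1 × O (charge -1): no H
  Total hydrogens = 31.
Molecular formula: C24H31NO2

C24H31NO2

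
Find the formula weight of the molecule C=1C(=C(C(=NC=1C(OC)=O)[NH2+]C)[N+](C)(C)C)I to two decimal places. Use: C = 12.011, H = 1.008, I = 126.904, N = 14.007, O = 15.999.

351.19

Molecular formula: [C11H18IN3O2]2+.
M = 11×12.011 + 18×1.008 + 1×126.904 + 3×14.007 + 2×15.999 = 351.19 g/mol.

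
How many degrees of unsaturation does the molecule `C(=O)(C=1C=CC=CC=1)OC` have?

Molecular formula from the SMILES: C8H8O2.
DoU = (2C + 2 + N − H − X)/2 = (2·8 + 2 + 0 − 8 − 0)/2 = 10/2 = 5.
(Structurally: 1 ring(s) + 4 π bond(s) = 5.)

5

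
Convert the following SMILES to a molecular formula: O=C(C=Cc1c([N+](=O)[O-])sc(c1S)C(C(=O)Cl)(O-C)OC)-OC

Heavy atoms from the SMILES: 12 C, 1 Cl, 1 N, 7 O, 2 S.
Implicit hydrogens by atom environment:
  6 × O: no H
  4 × C (aromatic): no H
  3 × C: 3 H each → 9
  3 × C: no H
  2 × C: 1 H each → 2
  1 × Cl: no H
  1 × N (charge +1): no H
  1 × O (charge -1): no H
  1 × S: 1 H
  1 × S (aromatic): no H
  Total hydrogens = 12.
Molecular formula: C12H12ClNO7S2

C12H12ClNO7S2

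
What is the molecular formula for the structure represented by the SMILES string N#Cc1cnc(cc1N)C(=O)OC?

C8H7N3O2

Heavy atoms from the SMILES: 8 C, 3 N, 2 O.
Implicit hydrogens by atom environment:
  3 × C (aromatic): no H
  2 × C (aromatic): 1 H each → 2
  2 × C: no H
  2 × O: no H
  1 × C: 3 H
  1 × N: 2 H
  1 × N (aromatic): no H
  1 × N: no H
  Total hydrogens = 7.
Molecular formula: C8H7N3O2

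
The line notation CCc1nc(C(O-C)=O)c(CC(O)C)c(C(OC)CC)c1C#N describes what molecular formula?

Heavy atoms from the SMILES: 17 C, 2 N, 4 O.
Implicit hydrogens by atom environment:
  5 × C: 3 H each → 15
  5 × C (aromatic): no H
  3 × C: 2 H each → 6
  3 × O: no H
  2 × C: 1 H each → 2
  2 × C: no H
  1 × N (aromatic): no H
  1 × N: no H
  1 × O: 1 H
  Total hydrogens = 24.
Molecular formula: C17H24N2O4

C17H24N2O4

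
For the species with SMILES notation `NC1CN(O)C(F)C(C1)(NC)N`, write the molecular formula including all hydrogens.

Heavy atoms from the SMILES: 6 C, 1 F, 4 N, 1 O.
Implicit hydrogens by atom environment:
  2 × C: 2 H each → 4
  2 × C: 1 H each → 2
  2 × N: 2 H each → 4
  1 × C: 3 H
  1 × C: no H
  1 × F: no H
  1 × N: 1 H
  1 × N: no H
  1 × O: 1 H
  Total hydrogens = 15.
Molecular formula: C6H15FN4O

C6H15FN4O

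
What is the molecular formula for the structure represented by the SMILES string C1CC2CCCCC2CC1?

Heavy atoms from the SMILES: 10 C.
Implicit hydrogens by atom environment:
  8 × C: 2 H each → 16
  2 × C: 1 H each → 2
  Total hydrogens = 18.
Molecular formula: C10H18

C10H18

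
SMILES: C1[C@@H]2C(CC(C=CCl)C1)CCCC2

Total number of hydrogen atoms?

19

Hydrogens are implicit in SMILES; fill each atom to its normal valence:
  7 × C: 2 H each → 14
  5 × C: 1 H each → 5
  1 × Cl: no H
  Total hydrogens = 19.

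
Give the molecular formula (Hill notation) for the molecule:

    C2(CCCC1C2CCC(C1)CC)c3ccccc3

Heavy atoms from the SMILES: 18 C.
Implicit hydrogens by atom environment:
  7 × C: 2 H each → 14
  5 × C (aromatic): 1 H each → 5
  4 × C: 1 H each → 4
  1 × C: 3 H
  1 × C (aromatic): no H
  Total hydrogens = 26.
Molecular formula: C18H26

C18H26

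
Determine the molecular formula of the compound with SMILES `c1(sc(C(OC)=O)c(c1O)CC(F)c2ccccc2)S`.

C14H13FO3S2

Heavy atoms from the SMILES: 14 C, 1 F, 3 O, 2 S.
Implicit hydrogens by atom environment:
  5 × C (aromatic): 1 H each → 5
  5 × C (aromatic): no H
  2 × O: no H
  1 × C: 3 H
  1 × C: 2 H
  1 × C: 1 H
  1 × C: no H
  1 × F: no H
  1 × O: 1 H
  1 × S: 1 H
  1 × S (aromatic): no H
  Total hydrogens = 13.
Molecular formula: C14H13FO3S2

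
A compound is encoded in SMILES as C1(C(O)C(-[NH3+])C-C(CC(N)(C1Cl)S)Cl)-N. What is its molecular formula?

C8H18Cl2N3OS+

Heavy atoms from the SMILES: 8 C, 2 Cl, 3 N, 1 O, 1 S.
Implicit hydrogens by atom environment:
  5 × C: 1 H each → 5
  2 × C: 2 H each → 4
  2 × Cl: no H
  2 × N: 2 H each → 4
  1 × C: no H
  1 × N (charge +1): 3 H
  1 × O: 1 H
  1 × S: 1 H
  Total hydrogens = 18.
Net charge +1.
Molecular formula: C8H18Cl2N3OS+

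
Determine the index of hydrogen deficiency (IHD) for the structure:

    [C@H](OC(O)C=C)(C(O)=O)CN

2

Molecular formula from the SMILES: C6H11NO4.
DoU = (2C + 2 + N − H − X)/2 = (2·6 + 2 + 1 − 11 − 0)/2 = 4/2 = 2.
(Structurally: 0 ring(s) + 2 π bond(s) = 2.)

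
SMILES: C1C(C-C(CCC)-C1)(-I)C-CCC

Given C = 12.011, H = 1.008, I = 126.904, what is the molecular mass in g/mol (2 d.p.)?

294.22

Molecular formula: C12H23I.
M = 12×12.011 + 23×1.008 + 1×126.904 = 294.22 g/mol.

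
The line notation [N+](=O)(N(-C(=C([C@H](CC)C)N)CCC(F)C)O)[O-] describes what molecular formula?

C10H20FN3O3

Heavy atoms from the SMILES: 10 C, 1 F, 3 N, 3 O.
Implicit hydrogens by atom environment:
  3 × C: 3 H each → 9
  3 × C: 2 H each → 6
  2 × C: 1 H each → 2
  2 × C: no H
  1 × F: no H
  1 × N: 2 H
  1 × N: no H
  1 × N (charge +1): no H
  1 × O: 1 H
  1 × O: no H
  1 × O (charge -1): no H
  Total hydrogens = 20.
Molecular formula: C10H20FN3O3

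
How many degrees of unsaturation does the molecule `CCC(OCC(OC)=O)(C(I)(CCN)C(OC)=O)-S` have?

Molecular formula from the SMILES: C11H20INO5S.
DoU = (2C + 2 + N − H − X)/2 = (2·11 + 2 + 1 − 20 − 1)/2 = 4/2 = 2.
(Structurally: 0 ring(s) + 2 π bond(s) = 2.)

2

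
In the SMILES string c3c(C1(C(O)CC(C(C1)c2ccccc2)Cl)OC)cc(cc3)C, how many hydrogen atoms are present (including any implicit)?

23

Hydrogens are implicit in SMILES; fill each atom to its normal valence:
  9 × C (aromatic): 1 H each → 9
  3 × C: 1 H each → 3
  3 × C (aromatic): no H
  2 × C: 3 H each → 6
  2 × C: 2 H each → 4
  1 × C: no H
  1 × Cl: no H
  1 × O: 1 H
  1 × O: no H
  Total hydrogens = 23.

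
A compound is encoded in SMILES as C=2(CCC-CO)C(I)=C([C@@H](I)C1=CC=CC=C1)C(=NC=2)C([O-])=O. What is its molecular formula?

Heavy atoms from the SMILES: 17 C, 2 I, 1 N, 3 O.
Implicit hydrogens by atom environment:
  6 × C (aromatic): 1 H each → 6
  5 × C (aromatic): no H
  4 × C: 2 H each → 8
  2 × I: no H
  1 × C: 1 H
  1 × C: no H
  1 × N (aromatic): no H
  1 × O: 1 H
  1 × O: no H
  1 × O (charge -1): no H
  Total hydrogens = 16.
Net charge -1.
Molecular formula: C17H16I2NO3-

C17H16I2NO3-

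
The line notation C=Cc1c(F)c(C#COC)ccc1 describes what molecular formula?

C11H9FO

Heavy atoms from the SMILES: 11 C, 1 F, 1 O.
Implicit hydrogens by atom environment:
  3 × C (aromatic): 1 H each → 3
  3 × C (aromatic): no H
  2 × C: no H
  1 × C: 3 H
  1 × C: 2 H
  1 × C: 1 H
  1 × F: no H
  1 × O: no H
  Total hydrogens = 9.
Molecular formula: C11H9FO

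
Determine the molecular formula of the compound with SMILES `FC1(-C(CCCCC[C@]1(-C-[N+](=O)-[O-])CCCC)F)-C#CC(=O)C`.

C17H25F2NO3

Heavy atoms from the SMILES: 17 C, 2 F, 1 N, 3 O.
Implicit hydrogens by atom environment:
  9 × C: 2 H each → 18
  5 × C: no H
  2 × C: 3 H each → 6
  2 × F: no H
  2 × O: no H
  1 × C: 1 H
  1 × N (charge +1): no H
  1 × O (charge -1): no H
  Total hydrogens = 25.
Molecular formula: C17H25F2NO3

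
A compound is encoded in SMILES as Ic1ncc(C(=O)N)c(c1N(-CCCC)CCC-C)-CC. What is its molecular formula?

Heavy atoms from the SMILES: 16 C, 1 I, 3 N, 1 O.
Implicit hydrogens by atom environment:
  7 × C: 2 H each → 14
  4 × C (aromatic): no H
  3 × C: 3 H each → 9
  1 × C (aromatic): 1 H
  1 × C: no H
  1 × I: no H
  1 × N: 2 H
  1 × N (aromatic): no H
  1 × N: no H
  1 × O: no H
  Total hydrogens = 26.
Molecular formula: C16H26IN3O

C16H26IN3O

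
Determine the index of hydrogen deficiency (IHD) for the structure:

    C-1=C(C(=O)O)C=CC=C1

5

Molecular formula from the SMILES: C7H6O2.
DoU = (2C + 2 + N − H − X)/2 = (2·7 + 2 + 0 − 6 − 0)/2 = 10/2 = 5.
(Structurally: 1 ring(s) + 4 π bond(s) = 5.)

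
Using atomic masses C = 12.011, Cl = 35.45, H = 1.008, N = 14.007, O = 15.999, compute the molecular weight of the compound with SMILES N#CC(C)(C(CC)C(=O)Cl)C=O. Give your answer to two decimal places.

187.62

Molecular formula: C8H10ClNO2.
M = 8×12.011 + 1×35.45 + 10×1.008 + 1×14.007 + 2×15.999 = 187.62 g/mol.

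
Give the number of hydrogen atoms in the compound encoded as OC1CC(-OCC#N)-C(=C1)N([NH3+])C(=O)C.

14

Hydrogens are implicit in SMILES; fill each atom to its normal valence:
  3 × C: 1 H each → 3
  3 × C: no H
  2 × C: 2 H each → 4
  2 × N: no H
  2 × O: no H
  1 × C: 3 H
  1 × N (charge +1): 3 H
  1 × O: 1 H
  Total hydrogens = 14.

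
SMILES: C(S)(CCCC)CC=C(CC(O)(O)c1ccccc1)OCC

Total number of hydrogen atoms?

28

Hydrogens are implicit in SMILES; fill each atom to its normal valence:
  6 × C: 2 H each → 12
  5 × C (aromatic): 1 H each → 5
  2 × C: 3 H each → 6
  2 × C: 1 H each → 2
  2 × C: no H
  2 × O: 1 H each → 2
  1 × C (aromatic): no H
  1 × O: no H
  1 × S: 1 H
  Total hydrogens = 28.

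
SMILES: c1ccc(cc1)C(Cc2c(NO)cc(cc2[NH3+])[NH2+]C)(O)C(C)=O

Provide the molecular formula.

Heavy atoms from the SMILES: 17 C, 3 N, 3 O.
Implicit hydrogens by atom environment:
  7 × C (aromatic): 1 H each → 7
  5 × C (aromatic): no H
  2 × C: 3 H each → 6
  2 × C: no H
  2 × O: 1 H each → 2
  1 × C: 2 H
  1 × N (charge +1): 3 H
  1 × N (charge +1): 2 H
  1 × N: 1 H
  1 × O: no H
  Total hydrogens = 23.
Net charge +2.
Molecular formula: [C17H23N3O3]2+

[C17H23N3O3]2+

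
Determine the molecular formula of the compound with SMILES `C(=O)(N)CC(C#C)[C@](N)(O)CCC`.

C9H16N2O2

Heavy atoms from the SMILES: 9 C, 2 N, 2 O.
Implicit hydrogens by atom environment:
  3 × C: 2 H each → 6
  3 × C: no H
  2 × C: 1 H each → 2
  2 × N: 2 H each → 4
  1 × C: 3 H
  1 × O: 1 H
  1 × O: no H
  Total hydrogens = 16.
Molecular formula: C9H16N2O2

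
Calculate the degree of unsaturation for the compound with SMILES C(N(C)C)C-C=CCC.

Molecular formula from the SMILES: C8H17N.
DoU = (2C + 2 + N − H − X)/2 = (2·8 + 2 + 1 − 17 − 0)/2 = 2/2 = 1.
(Structurally: 0 ring(s) + 1 π bond(s) = 1.)

1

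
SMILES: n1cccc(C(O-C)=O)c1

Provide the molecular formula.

Heavy atoms from the SMILES: 7 C, 1 N, 2 O.
Implicit hydrogens by atom environment:
  4 × C (aromatic): 1 H each → 4
  2 × O: no H
  1 × C: 3 H
  1 × C (aromatic): no H
  1 × C: no H
  1 × N (aromatic): no H
  Total hydrogens = 7.
Molecular formula: C7H7NO2

C7H7NO2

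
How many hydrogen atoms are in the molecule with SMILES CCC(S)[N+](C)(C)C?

16

Hydrogens are implicit in SMILES; fill each atom to its normal valence:
  4 × C: 3 H each → 12
  1 × C: 2 H
  1 × C: 1 H
  1 × N (charge +1): no H
  1 × S: 1 H
  Total hydrogens = 16.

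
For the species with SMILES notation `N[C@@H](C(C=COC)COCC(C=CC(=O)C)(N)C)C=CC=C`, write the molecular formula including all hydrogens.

C17H28N2O3

Heavy atoms from the SMILES: 17 C, 2 N, 3 O.
Implicit hydrogens by atom environment:
  9 × C: 1 H each → 9
  3 × C: 3 H each → 9
  3 × C: 2 H each → 6
  3 × O: no H
  2 × C: no H
  2 × N: 2 H each → 4
  Total hydrogens = 28.
Molecular formula: C17H28N2O3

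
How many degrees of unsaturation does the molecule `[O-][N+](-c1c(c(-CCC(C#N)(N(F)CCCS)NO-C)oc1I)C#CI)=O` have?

8

Molecular formula from the SMILES: C14H15FI2N4O4S.
DoU = (2C + 2 + N − H − X)/2 = (2·14 + 2 + 4 − 15 − 3)/2 = 16/2 = 8.
(Structurally: 1 ring(s) + 7 π bond(s) = 8.)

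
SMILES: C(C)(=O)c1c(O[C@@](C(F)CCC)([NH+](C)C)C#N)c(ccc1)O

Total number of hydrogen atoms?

22

Hydrogens are implicit in SMILES; fill each atom to its normal valence:
  4 × C: 3 H each → 12
  3 × C (aromatic): 1 H each → 3
  3 × C (aromatic): no H
  3 × C: no H
  2 × C: 2 H each → 4
  2 × O: no H
  1 × C: 1 H
  1 × F: no H
  1 × N (charge +1): 1 H
  1 × N: no H
  1 × O: 1 H
  Total hydrogens = 22.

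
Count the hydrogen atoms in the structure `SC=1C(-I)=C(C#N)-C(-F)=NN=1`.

Hydrogens are implicit in SMILES; fill each atom to its normal valence:
  4 × C (aromatic): no H
  2 × N (aromatic): no H
  1 × C: no H
  1 × F: no H
  1 × I: no H
  1 × N: no H
  1 × S: 1 H
  Total hydrogens = 1.

1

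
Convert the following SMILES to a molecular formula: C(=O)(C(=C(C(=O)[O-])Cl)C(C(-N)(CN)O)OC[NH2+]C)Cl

C9H15Cl2N3O5

Heavy atoms from the SMILES: 9 C, 2 Cl, 3 N, 5 O.
Implicit hydrogens by atom environment:
  5 × C: no H
  3 × O: no H
  2 × C: 2 H each → 4
  2 × Cl: no H
  2 × N: 2 H each → 4
  1 × C: 3 H
  1 × C: 1 H
  1 × N (charge +1): 2 H
  1 × O: 1 H
  1 × O (charge -1): no H
  Total hydrogens = 15.
Molecular formula: C9H15Cl2N3O5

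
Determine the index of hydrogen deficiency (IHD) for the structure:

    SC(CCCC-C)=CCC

Molecular formula from the SMILES: C9H18S.
DoU = (2C + 2 + N − H − X)/2 = (2·9 + 2 + 0 − 18 − 0)/2 = 2/2 = 1.
(Structurally: 0 ring(s) + 1 π bond(s) = 1.)

1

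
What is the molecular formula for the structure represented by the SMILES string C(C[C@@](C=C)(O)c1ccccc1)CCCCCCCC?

Heavy atoms from the SMILES: 19 C, 1 O.
Implicit hydrogens by atom environment:
  10 × C: 2 H each → 20
  5 × C (aromatic): 1 H each → 5
  1 × C: 3 H
  1 × C: 1 H
  1 × C: no H
  1 × C (aromatic): no H
  1 × O: 1 H
  Total hydrogens = 30.
Molecular formula: C19H30O

C19H30O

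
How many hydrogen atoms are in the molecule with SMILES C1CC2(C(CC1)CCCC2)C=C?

Hydrogens are implicit in SMILES; fill each atom to its normal valence:
  9 × C: 2 H each → 18
  2 × C: 1 H each → 2
  1 × C: no H
  Total hydrogens = 20.

20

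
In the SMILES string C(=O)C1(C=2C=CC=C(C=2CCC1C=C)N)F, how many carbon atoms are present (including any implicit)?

The symbol for carbon appears 13 times in the SMILES.

13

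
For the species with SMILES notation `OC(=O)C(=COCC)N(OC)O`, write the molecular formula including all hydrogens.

Heavy atoms from the SMILES: 6 C, 1 N, 5 O.
Implicit hydrogens by atom environment:
  3 × O: no H
  2 × C: 3 H each → 6
  2 × C: no H
  2 × O: 1 H each → 2
  1 × C: 2 H
  1 × C: 1 H
  1 × N: no H
  Total hydrogens = 11.
Molecular formula: C6H11NO5

C6H11NO5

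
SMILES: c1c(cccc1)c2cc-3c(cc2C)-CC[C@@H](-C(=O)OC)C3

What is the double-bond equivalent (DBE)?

Molecular formula from the SMILES: C19H20O2.
DoU = (2C + 2 + N − H − X)/2 = (2·19 + 2 + 0 − 20 − 0)/2 = 20/2 = 10.
(Structurally: 3 ring(s) + 7 π bond(s) = 10.)

10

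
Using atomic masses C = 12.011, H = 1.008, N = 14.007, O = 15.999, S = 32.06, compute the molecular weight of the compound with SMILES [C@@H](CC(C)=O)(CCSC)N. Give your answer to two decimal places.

Molecular formula: C7H15NOS.
M = 7×12.011 + 15×1.008 + 1×14.007 + 1×15.999 + 1×32.06 = 161.26 g/mol.

161.26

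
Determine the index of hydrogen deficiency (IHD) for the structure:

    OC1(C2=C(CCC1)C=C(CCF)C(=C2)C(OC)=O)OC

6

Molecular formula from the SMILES: C15H19FO4.
DoU = (2C + 2 + N − H − X)/2 = (2·15 + 2 + 0 − 19 − 1)/2 = 12/2 = 6.
(Structurally: 2 ring(s) + 4 π bond(s) = 6.)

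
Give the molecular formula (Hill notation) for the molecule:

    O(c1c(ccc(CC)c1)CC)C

C11H16O

Heavy atoms from the SMILES: 11 C, 1 O.
Implicit hydrogens by atom environment:
  3 × C: 3 H each → 9
  3 × C (aromatic): 1 H each → 3
  3 × C (aromatic): no H
  2 × C: 2 H each → 4
  1 × O: no H
  Total hydrogens = 16.
Molecular formula: C11H16O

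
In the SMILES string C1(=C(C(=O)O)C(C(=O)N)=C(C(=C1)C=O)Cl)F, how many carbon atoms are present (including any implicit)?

The symbol for carbon appears 9 times in the SMILES. (Cl is a single chlorine, not C + l.)

9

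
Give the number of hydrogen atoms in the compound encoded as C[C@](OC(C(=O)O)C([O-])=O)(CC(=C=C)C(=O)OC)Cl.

12

Hydrogens are implicit in SMILES; fill each atom to its normal valence:
  6 × C: no H
  5 × O: no H
  2 × C: 3 H each → 6
  2 × C: 2 H each → 4
  1 × C: 1 H
  1 × Cl: no H
  1 × O: 1 H
  1 × O (charge -1): no H
  Total hydrogens = 12.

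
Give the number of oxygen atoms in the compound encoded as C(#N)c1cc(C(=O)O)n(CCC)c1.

2

The symbol for oxygen appears 2 times in the SMILES.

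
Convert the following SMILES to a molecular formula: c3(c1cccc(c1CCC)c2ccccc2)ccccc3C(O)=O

C22H20O2

Heavy atoms from the SMILES: 22 C, 2 O.
Implicit hydrogens by atom environment:
  12 × C (aromatic): 1 H each → 12
  6 × C (aromatic): no H
  2 × C: 2 H each → 4
  1 × C: 3 H
  1 × C: no H
  1 × O: 1 H
  1 × O: no H
  Total hydrogens = 20.
Molecular formula: C22H20O2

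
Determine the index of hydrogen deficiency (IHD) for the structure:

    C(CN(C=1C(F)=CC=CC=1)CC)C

4

Molecular formula from the SMILES: C11H16FN.
DoU = (2C + 2 + N − H − X)/2 = (2·11 + 2 + 1 − 16 − 1)/2 = 8/2 = 4.
(Structurally: 1 ring(s) + 3 π bond(s) = 4.)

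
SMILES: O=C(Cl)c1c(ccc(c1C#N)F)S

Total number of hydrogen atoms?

Hydrogens are implicit in SMILES; fill each atom to its normal valence:
  4 × C (aromatic): no H
  2 × C (aromatic): 1 H each → 2
  2 × C: no H
  1 × Cl: no H
  1 × F: no H
  1 × N: no H
  1 × O: no H
  1 × S: 1 H
  Total hydrogens = 3.

3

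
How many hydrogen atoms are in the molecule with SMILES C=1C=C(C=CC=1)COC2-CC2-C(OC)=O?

14

Hydrogens are implicit in SMILES; fill each atom to its normal valence:
  5 × C (aromatic): 1 H each → 5
  3 × O: no H
  2 × C: 2 H each → 4
  2 × C: 1 H each → 2
  1 × C: 3 H
  1 × C: no H
  1 × C (aromatic): no H
  Total hydrogens = 14.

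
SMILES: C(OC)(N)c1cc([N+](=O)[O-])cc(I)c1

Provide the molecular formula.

Heavy atoms from the SMILES: 8 C, 1 I, 2 N, 3 O.
Implicit hydrogens by atom environment:
  3 × C (aromatic): 1 H each → 3
  3 × C (aromatic): no H
  2 × O: no H
  1 × C: 3 H
  1 × C: 1 H
  1 × I: no H
  1 × N: 2 H
  1 × N (charge +1): no H
  1 × O (charge -1): no H
  Total hydrogens = 9.
Molecular formula: C8H9IN2O3

C8H9IN2O3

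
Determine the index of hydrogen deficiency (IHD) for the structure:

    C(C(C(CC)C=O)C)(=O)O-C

2

Molecular formula from the SMILES: C8H14O3.
DoU = (2C + 2 + N − H − X)/2 = (2·8 + 2 + 0 − 14 − 0)/2 = 4/2 = 2.
(Structurally: 0 ring(s) + 2 π bond(s) = 2.)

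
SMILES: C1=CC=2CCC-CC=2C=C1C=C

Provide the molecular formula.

C12H14

Heavy atoms from the SMILES: 12 C.
Implicit hydrogens by atom environment:
  5 × C: 2 H each → 10
  3 × C (aromatic): 1 H each → 3
  3 × C (aromatic): no H
  1 × C: 1 H
  Total hydrogens = 14.
Molecular formula: C12H14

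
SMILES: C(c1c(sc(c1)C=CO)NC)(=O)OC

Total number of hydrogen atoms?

11

Hydrogens are implicit in SMILES; fill each atom to its normal valence:
  3 × C (aromatic): no H
  2 × C: 3 H each → 6
  2 × C: 1 H each → 2
  2 × O: no H
  1 × C (aromatic): 1 H
  1 × C: no H
  1 × N: 1 H
  1 × O: 1 H
  1 × S (aromatic): no H
  Total hydrogens = 11.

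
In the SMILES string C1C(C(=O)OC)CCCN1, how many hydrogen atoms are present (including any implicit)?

Hydrogens are implicit in SMILES; fill each atom to its normal valence:
  4 × C: 2 H each → 8
  2 × O: no H
  1 × C: 3 H
  1 × C: 1 H
  1 × C: no H
  1 × N: 1 H
  Total hydrogens = 13.

13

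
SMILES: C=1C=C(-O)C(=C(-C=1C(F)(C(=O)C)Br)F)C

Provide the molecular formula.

C10H9BrF2O2

Heavy atoms from the SMILES: 1 Br, 10 C, 2 F, 2 O.
Implicit hydrogens by atom environment:
  4 × C (aromatic): no H
  2 × C: 3 H each → 6
  2 × C (aromatic): 1 H each → 2
  2 × C: no H
  2 × F: no H
  1 × Br: no H
  1 × O: 1 H
  1 × O: no H
  Total hydrogens = 9.
Molecular formula: C10H9BrF2O2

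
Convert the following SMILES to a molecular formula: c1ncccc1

C5H5N

Heavy atoms from the SMILES: 5 C, 1 N.
Implicit hydrogens by atom environment:
  5 × C (aromatic): 1 H each → 5
  1 × N (aromatic): no H
  Total hydrogens = 5.
Molecular formula: C5H5N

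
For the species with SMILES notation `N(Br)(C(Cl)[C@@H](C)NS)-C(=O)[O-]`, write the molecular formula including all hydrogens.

Heavy atoms from the SMILES: 1 Br, 4 C, 1 Cl, 2 N, 2 O, 1 S.
Implicit hydrogens by atom environment:
  2 × C: 1 H each → 2
  1 × Br: no H
  1 × C: 3 H
  1 × C: no H
  1 × Cl: no H
  1 × N: 1 H
  1 × N: no H
  1 × O: no H
  1 × O (charge -1): no H
  1 × S: 1 H
  Total hydrogens = 7.
Net charge -1.
Molecular formula: C4H7BrClN2O2S-

C4H7BrClN2O2S-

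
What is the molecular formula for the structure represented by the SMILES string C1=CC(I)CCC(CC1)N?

C8H14IN

Heavy atoms from the SMILES: 8 C, 1 I, 1 N.
Implicit hydrogens by atom environment:
  4 × C: 2 H each → 8
  4 × C: 1 H each → 4
  1 × I: no H
  1 × N: 2 H
  Total hydrogens = 14.
Molecular formula: C8H14IN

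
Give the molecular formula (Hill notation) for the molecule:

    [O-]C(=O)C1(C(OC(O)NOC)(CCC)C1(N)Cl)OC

C10H18ClN2O6-

Heavy atoms from the SMILES: 10 C, 1 Cl, 2 N, 6 O.
Implicit hydrogens by atom environment:
  4 × C: no H
  4 × O: no H
  3 × C: 3 H each → 9
  2 × C: 2 H each → 4
  1 × C: 1 H
  1 × Cl: no H
  1 × N: 2 H
  1 × N: 1 H
  1 × O: 1 H
  1 × O (charge -1): no H
  Total hydrogens = 18.
Net charge -1.
Molecular formula: C10H18ClN2O6-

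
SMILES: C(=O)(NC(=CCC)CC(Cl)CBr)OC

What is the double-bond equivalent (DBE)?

Molecular formula from the SMILES: C9H15BrClNO2.
DoU = (2C + 2 + N − H − X)/2 = (2·9 + 2 + 1 − 15 − 2)/2 = 4/2 = 2.
(Structurally: 0 ring(s) + 2 π bond(s) = 2.)

2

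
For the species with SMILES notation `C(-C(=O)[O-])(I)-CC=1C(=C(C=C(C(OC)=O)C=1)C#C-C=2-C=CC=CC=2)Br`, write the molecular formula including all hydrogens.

C19H13BrIO4-

Heavy atoms from the SMILES: 1 Br, 19 C, 1 I, 4 O.
Implicit hydrogens by atom environment:
  7 × C (aromatic): 1 H each → 7
  5 × C (aromatic): no H
  4 × C: no H
  3 × O: no H
  1 × Br: no H
  1 × C: 3 H
  1 × C: 2 H
  1 × C: 1 H
  1 × I: no H
  1 × O (charge -1): no H
  Total hydrogens = 13.
Net charge -1.
Molecular formula: C19H13BrIO4-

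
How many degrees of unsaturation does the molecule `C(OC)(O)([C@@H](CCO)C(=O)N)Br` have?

Molecular formula from the SMILES: C6H12BrNO4.
DoU = (2C + 2 + N − H − X)/2 = (2·6 + 2 + 1 − 12 − 1)/2 = 2/2 = 1.
(Structurally: 0 ring(s) + 1 π bond(s) = 1.)

1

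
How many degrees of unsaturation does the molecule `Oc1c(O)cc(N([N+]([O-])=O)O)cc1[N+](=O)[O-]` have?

Molecular formula from the SMILES: C6H5N3O7.
DoU = (2C + 2 + N − H − X)/2 = (2·6 + 2 + 3 − 5 − 0)/2 = 12/2 = 6.
(Structurally: 1 ring(s) + 5 π bond(s) = 6.)

6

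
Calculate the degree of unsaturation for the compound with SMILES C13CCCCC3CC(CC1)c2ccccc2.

6

Molecular formula from the SMILES: C16H22.
DoU = (2C + 2 + N − H − X)/2 = (2·16 + 2 + 0 − 22 − 0)/2 = 12/2 = 6.
(Structurally: 3 ring(s) + 3 π bond(s) = 6.)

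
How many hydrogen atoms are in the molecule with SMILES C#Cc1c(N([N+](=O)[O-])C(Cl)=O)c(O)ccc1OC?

Hydrogens are implicit in SMILES; fill each atom to its normal valence:
  4 × C (aromatic): no H
  3 × O: no H
  2 × C (aromatic): 1 H each → 2
  2 × C: no H
  1 × C: 3 H
  1 × C: 1 H
  1 × Cl: no H
  1 × N: no H
  1 × N (charge +1): no H
  1 × O: 1 H
  1 × O (charge -1): no H
  Total hydrogens = 7.

7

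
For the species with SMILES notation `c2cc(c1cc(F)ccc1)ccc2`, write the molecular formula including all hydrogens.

C12H9F

Heavy atoms from the SMILES: 12 C, 1 F.
Implicit hydrogens by atom environment:
  9 × C (aromatic): 1 H each → 9
  3 × C (aromatic): no H
  1 × F: no H
  Total hydrogens = 9.
Molecular formula: C12H9F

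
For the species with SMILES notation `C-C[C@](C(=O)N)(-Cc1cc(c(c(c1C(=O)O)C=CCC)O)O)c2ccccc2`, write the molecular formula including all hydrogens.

C22H25NO5

Heavy atoms from the SMILES: 22 C, 1 N, 5 O.
Implicit hydrogens by atom environment:
  6 × C (aromatic): 1 H each → 6
  6 × C (aromatic): no H
  3 × C: 2 H each → 6
  3 × C: no H
  3 × O: 1 H each → 3
  2 × C: 3 H each → 6
  2 × C: 1 H each → 2
  2 × O: no H
  1 × N: 2 H
  Total hydrogens = 25.
Molecular formula: C22H25NO5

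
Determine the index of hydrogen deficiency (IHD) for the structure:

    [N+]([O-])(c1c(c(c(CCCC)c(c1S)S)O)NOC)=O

Molecular formula from the SMILES: C11H16N2O4S2.
DoU = (2C + 2 + N − H − X)/2 = (2·11 + 2 + 2 − 16 − 0)/2 = 10/2 = 5.
(Structurally: 1 ring(s) + 4 π bond(s) = 5.)

5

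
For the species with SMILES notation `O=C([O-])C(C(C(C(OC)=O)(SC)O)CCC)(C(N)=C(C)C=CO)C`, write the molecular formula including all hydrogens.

C16H26NO6S-

Heavy atoms from the SMILES: 16 C, 1 N, 6 O, 1 S.
Implicit hydrogens by atom environment:
  6 × C: no H
  5 × C: 3 H each → 15
  3 × C: 1 H each → 3
  3 × O: no H
  2 × C: 2 H each → 4
  2 × O: 1 H each → 2
  1 × N: 2 H
  1 × O (charge -1): no H
  1 × S: no H
  Total hydrogens = 26.
Net charge -1.
Molecular formula: C16H26NO6S-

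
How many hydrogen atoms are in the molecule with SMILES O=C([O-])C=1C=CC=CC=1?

5

Hydrogens are implicit in SMILES; fill each atom to its normal valence:
  5 × C (aromatic): 1 H each → 5
  1 × C (aromatic): no H
  1 × C: no H
  1 × O: no H
  1 × O (charge -1): no H
  Total hydrogens = 5.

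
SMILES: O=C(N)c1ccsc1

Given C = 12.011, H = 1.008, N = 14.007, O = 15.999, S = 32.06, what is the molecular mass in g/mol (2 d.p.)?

Molecular formula: C5H5NOS.
M = 5×12.011 + 5×1.008 + 1×14.007 + 1×15.999 + 1×32.06 = 127.16 g/mol.

127.16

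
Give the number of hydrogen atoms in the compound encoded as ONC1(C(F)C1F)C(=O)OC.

7

Hydrogens are implicit in SMILES; fill each atom to its normal valence:
  2 × C: 1 H each → 2
  2 × C: no H
  2 × F: no H
  2 × O: no H
  1 × C: 3 H
  1 × N: 1 H
  1 × O: 1 H
  Total hydrogens = 7.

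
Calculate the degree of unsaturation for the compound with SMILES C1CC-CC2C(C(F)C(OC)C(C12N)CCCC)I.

Molecular formula from the SMILES: C15H27FINO.
DoU = (2C + 2 + N − H − X)/2 = (2·15 + 2 + 1 − 27 − 2)/2 = 4/2 = 2.
(Structurally: 2 ring(s) + 0 π bond(s) = 2.)

2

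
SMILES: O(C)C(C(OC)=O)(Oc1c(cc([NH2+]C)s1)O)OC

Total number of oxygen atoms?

6

The symbol for oxygen appears 6 times in the SMILES.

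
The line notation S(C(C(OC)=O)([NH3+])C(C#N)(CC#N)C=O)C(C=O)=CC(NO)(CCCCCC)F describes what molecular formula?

C18H26FN4O5S+

Heavy atoms from the SMILES: 18 C, 1 F, 4 N, 5 O, 1 S.
Implicit hydrogens by atom environment:
  7 × C: no H
  6 × C: 2 H each → 12
  4 × O: no H
  3 × C: 1 H each → 3
  2 × C: 3 H each → 6
  2 × N: no H
  1 × F: no H
  1 × N (charge +1): 3 H
  1 × N: 1 H
  1 × O: 1 H
  1 × S: no H
  Total hydrogens = 26.
Net charge +1.
Molecular formula: C18H26FN4O5S+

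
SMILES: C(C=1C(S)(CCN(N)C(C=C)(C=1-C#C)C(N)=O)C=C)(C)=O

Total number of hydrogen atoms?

Hydrogens are implicit in SMILES; fill each atom to its normal valence:
  7 × C: no H
  4 × C: 2 H each → 8
  3 × C: 1 H each → 3
  2 × N: 2 H each → 4
  2 × O: no H
  1 × C: 3 H
  1 × N: no H
  1 × S: 1 H
  Total hydrogens = 19.

19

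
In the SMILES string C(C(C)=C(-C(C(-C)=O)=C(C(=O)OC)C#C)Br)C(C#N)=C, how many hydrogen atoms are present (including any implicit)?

14

Hydrogens are implicit in SMILES; fill each atom to its normal valence:
  9 × C: no H
  3 × C: 3 H each → 9
  3 × O: no H
  2 × C: 2 H each → 4
  1 × Br: no H
  1 × C: 1 H
  1 × N: no H
  Total hydrogens = 14.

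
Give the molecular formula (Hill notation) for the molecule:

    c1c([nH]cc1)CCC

Heavy atoms from the SMILES: 7 C, 1 N.
Implicit hydrogens by atom environment:
  3 × C (aromatic): 1 H each → 3
  2 × C: 2 H each → 4
  1 × C: 3 H
  1 × C (aromatic): no H
  1 × N (aromatic): 1 H
  Total hydrogens = 11.
Molecular formula: C7H11N

C7H11N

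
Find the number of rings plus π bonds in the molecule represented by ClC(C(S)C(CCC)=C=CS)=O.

3

Molecular formula from the SMILES: C8H11ClOS2.
DoU = (2C + 2 + N − H − X)/2 = (2·8 + 2 + 0 − 11 − 1)/2 = 6/2 = 3.
(Structurally: 0 ring(s) + 3 π bond(s) = 3.)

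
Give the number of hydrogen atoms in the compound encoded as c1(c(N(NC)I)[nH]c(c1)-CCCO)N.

Hydrogens are implicit in SMILES; fill each atom to its normal valence:
  3 × C: 2 H each → 6
  3 × C (aromatic): no H
  1 × C: 3 H
  1 × C (aromatic): 1 H
  1 × I: no H
  1 × N: 2 H
  1 × N (aromatic): 1 H
  1 × N: 1 H
  1 × N: no H
  1 × O: 1 H
  Total hydrogens = 15.

15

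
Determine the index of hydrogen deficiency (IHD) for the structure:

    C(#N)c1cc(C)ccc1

6

Molecular formula from the SMILES: C8H7N.
DoU = (2C + 2 + N − H − X)/2 = (2·8 + 2 + 1 − 7 − 0)/2 = 12/2 = 6.
(Structurally: 1 ring(s) + 5 π bond(s) = 6.)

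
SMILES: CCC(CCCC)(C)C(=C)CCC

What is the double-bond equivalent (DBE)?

1

Molecular formula from the SMILES: C13H26.
DoU = (2C + 2 + N − H − X)/2 = (2·13 + 2 + 0 − 26 − 0)/2 = 2/2 = 1.
(Structurally: 0 ring(s) + 1 π bond(s) = 1.)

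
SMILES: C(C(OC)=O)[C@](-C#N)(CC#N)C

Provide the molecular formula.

Heavy atoms from the SMILES: 8 C, 2 N, 2 O.
Implicit hydrogens by atom environment:
  4 × C: no H
  2 × C: 3 H each → 6
  2 × C: 2 H each → 4
  2 × N: no H
  2 × O: no H
  Total hydrogens = 10.
Molecular formula: C8H10N2O2

C8H10N2O2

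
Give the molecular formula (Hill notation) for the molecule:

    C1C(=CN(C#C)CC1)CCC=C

C11H15N

Heavy atoms from the SMILES: 11 C, 1 N.
Implicit hydrogens by atom environment:
  6 × C: 2 H each → 12
  3 × C: 1 H each → 3
  2 × C: no H
  1 × N: no H
  Total hydrogens = 15.
Molecular formula: C11H15N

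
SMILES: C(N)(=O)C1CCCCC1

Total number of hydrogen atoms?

Hydrogens are implicit in SMILES; fill each atom to its normal valence:
  5 × C: 2 H each → 10
  1 × C: 1 H
  1 × C: no H
  1 × N: 2 H
  1 × O: no H
  Total hydrogens = 13.

13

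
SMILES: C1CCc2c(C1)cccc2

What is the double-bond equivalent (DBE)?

5

Molecular formula from the SMILES: C10H12.
DoU = (2C + 2 + N − H − X)/2 = (2·10 + 2 + 0 − 12 − 0)/2 = 10/2 = 5.
(Structurally: 2 ring(s) + 3 π bond(s) = 5.)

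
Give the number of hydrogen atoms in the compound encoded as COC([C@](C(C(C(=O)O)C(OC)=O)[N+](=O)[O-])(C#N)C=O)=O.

Hydrogens are implicit in SMILES; fill each atom to its normal valence:
  7 × O: no H
  5 × C: no H
  3 × C: 1 H each → 3
  2 × C: 3 H each → 6
  1 × N: no H
  1 × N (charge +1): no H
  1 × O: 1 H
  1 × O (charge -1): no H
  Total hydrogens = 10.

10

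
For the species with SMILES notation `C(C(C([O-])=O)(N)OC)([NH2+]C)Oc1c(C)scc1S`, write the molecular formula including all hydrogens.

C10H16N2O4S2

Heavy atoms from the SMILES: 10 C, 2 N, 4 O, 2 S.
Implicit hydrogens by atom environment:
  3 × C: 3 H each → 9
  3 × C (aromatic): no H
  3 × O: no H
  2 × C: no H
  1 × C (aromatic): 1 H
  1 × C: 1 H
  1 × N (charge +1): 2 H
  1 × N: 2 H
  1 × O (charge -1): no H
  1 × S: 1 H
  1 × S (aromatic): no H
  Total hydrogens = 16.
Molecular formula: C10H16N2O4S2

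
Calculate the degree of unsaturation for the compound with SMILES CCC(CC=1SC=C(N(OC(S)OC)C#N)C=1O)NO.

Molecular formula from the SMILES: C11H17N3O4S2.
DoU = (2C + 2 + N − H − X)/2 = (2·11 + 2 + 3 − 17 − 0)/2 = 10/2 = 5.
(Structurally: 1 ring(s) + 4 π bond(s) = 5.)

5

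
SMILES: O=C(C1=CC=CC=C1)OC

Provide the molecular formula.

C8H8O2

Heavy atoms from the SMILES: 8 C, 2 O.
Implicit hydrogens by atom environment:
  5 × C (aromatic): 1 H each → 5
  2 × O: no H
  1 × C: 3 H
  1 × C (aromatic): no H
  1 × C: no H
  Total hydrogens = 8.
Molecular formula: C8H8O2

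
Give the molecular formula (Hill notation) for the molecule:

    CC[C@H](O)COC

Heavy atoms from the SMILES: 5 C, 2 O.
Implicit hydrogens by atom environment:
  2 × C: 3 H each → 6
  2 × C: 2 H each → 4
  1 × C: 1 H
  1 × O: 1 H
  1 × O: no H
  Total hydrogens = 12.
Molecular formula: C5H12O2

C5H12O2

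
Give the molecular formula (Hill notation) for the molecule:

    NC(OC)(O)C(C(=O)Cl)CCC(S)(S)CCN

Heavy atoms from the SMILES: 9 C, 1 Cl, 2 N, 3 O, 2 S.
Implicit hydrogens by atom environment:
  4 × C: 2 H each → 8
  3 × C: no H
  2 × N: 2 H each → 4
  2 × O: no H
  2 × S: 1 H each → 2
  1 × C: 3 H
  1 × C: 1 H
  1 × Cl: no H
  1 × O: 1 H
  Total hydrogens = 19.
Molecular formula: C9H19ClN2O3S2

C9H19ClN2O3S2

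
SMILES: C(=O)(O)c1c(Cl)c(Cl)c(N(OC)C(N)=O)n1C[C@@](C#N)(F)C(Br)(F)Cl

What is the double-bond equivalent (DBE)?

7

Molecular formula from the SMILES: C11H8BrCl3F2N4O4.
DoU = (2C + 2 + N − H − X)/2 = (2·11 + 2 + 4 − 8 − 6)/2 = 14/2 = 7.
(Structurally: 1 ring(s) + 6 π bond(s) = 7.)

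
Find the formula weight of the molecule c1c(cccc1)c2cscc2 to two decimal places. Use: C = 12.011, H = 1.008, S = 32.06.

Molecular formula: C10H8S.
M = 10×12.011 + 8×1.008 + 1×32.06 = 160.23 g/mol.

160.23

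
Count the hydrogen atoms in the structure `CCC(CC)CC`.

Hydrogens are implicit in SMILES; fill each atom to its normal valence:
  3 × C: 3 H each → 9
  3 × C: 2 H each → 6
  1 × C: 1 H
  Total hydrogens = 16.

16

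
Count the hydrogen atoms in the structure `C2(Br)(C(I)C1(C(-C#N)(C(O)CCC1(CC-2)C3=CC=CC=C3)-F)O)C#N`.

17

Hydrogens are implicit in SMILES; fill each atom to its normal valence:
  6 × C: no H
  5 × C (aromatic): 1 H each → 5
  4 × C: 2 H each → 8
  2 × C: 1 H each → 2
  2 × N: no H
  2 × O: 1 H each → 2
  1 × Br: no H
  1 × C (aromatic): no H
  1 × F: no H
  1 × I: no H
  Total hydrogens = 17.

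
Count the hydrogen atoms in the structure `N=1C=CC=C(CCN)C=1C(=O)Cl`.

9

Hydrogens are implicit in SMILES; fill each atom to its normal valence:
  3 × C (aromatic): 1 H each → 3
  2 × C: 2 H each → 4
  2 × C (aromatic): no H
  1 × C: no H
  1 × Cl: no H
  1 × N: 2 H
  1 × N (aromatic): no H
  1 × O: no H
  Total hydrogens = 9.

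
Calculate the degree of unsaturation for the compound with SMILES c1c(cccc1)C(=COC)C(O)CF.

Molecular formula from the SMILES: C11H13FO2.
DoU = (2C + 2 + N − H − X)/2 = (2·11 + 2 + 0 − 13 − 1)/2 = 10/2 = 5.
(Structurally: 1 ring(s) + 4 π bond(s) = 5.)

5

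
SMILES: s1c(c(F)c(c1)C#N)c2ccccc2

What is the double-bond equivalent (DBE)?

Molecular formula from the SMILES: C11H6FNS.
DoU = (2C + 2 + N − H − X)/2 = (2·11 + 2 + 1 − 6 − 1)/2 = 18/2 = 9.
(Structurally: 2 ring(s) + 7 π bond(s) = 9.)

9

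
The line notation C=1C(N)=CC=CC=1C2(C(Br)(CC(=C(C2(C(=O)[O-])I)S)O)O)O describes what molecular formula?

Heavy atoms from the SMILES: 1 Br, 13 C, 1 I, 1 N, 5 O, 1 S.
Implicit hydrogens by atom environment:
  6 × C: no H
  4 × C (aromatic): 1 H each → 4
  3 × O: 1 H each → 3
  2 × C (aromatic): no H
  1 × Br: no H
  1 × C: 2 H
  1 × I: no H
  1 × N: 2 H
  1 × O: no H
  1 × O (charge -1): no H
  1 × S: 1 H
  Total hydrogens = 12.
Net charge -1.
Molecular formula: C13H12BrINO5S-

C13H12BrINO5S-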